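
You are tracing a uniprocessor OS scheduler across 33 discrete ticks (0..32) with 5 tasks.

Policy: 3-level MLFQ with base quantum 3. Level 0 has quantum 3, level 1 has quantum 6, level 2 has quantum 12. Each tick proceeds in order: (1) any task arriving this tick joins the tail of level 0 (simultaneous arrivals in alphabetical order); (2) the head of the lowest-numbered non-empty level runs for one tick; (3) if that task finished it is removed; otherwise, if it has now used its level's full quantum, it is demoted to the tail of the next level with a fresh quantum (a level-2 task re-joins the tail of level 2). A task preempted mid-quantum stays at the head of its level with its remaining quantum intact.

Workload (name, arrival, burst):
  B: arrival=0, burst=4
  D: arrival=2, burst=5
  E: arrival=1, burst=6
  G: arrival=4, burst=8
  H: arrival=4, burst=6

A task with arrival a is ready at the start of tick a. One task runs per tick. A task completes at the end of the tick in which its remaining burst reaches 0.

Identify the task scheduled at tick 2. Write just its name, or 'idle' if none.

running at tick 2 = B

t=0: L0/L1/L2 = B/-/- → run B
t=1: L0/L1/L2 = BE/-/- → run B
t=2: L0/L1/L2 = BED/-/- → run B
t=3: L0/L1/L2 = ED/B/- → run E
t=4: L0/L1/L2 = EDGH/B/- → run E
t=5: L0/L1/L2 = EDGH/B/- → run E
t=6: L0/L1/L2 = DGH/BE/- → run D
t=7: L0/L1/L2 = DGH/BE/- → run D
t=8: L0/L1/L2 = DGH/BE/- → run D
t=9: L0/L1/L2 = GH/BED/- → run G
t=10: L0/L1/L2 = GH/BED/- → run G
t=11: L0/L1/L2 = GH/BED/- → run G
t=12: L0/L1/L2 = H/BEDG/- → run H
t=13: L0/L1/L2 = H/BEDG/- → run H
t=14: L0/L1/L2 = H/BEDG/- → run H
t=15: L0/L1/L2 = -/BEDGH/- → run B
t=16: L0/L1/L2 = -/EDGH/- → run E
t=17: L0/L1/L2 = -/EDGH/- → run E
t=18: L0/L1/L2 = -/EDGH/- → run E
t=19: L0/L1/L2 = -/DGH/- → run D
t=20: L0/L1/L2 = -/DGH/- → run D
t=21: L0/L1/L2 = -/GH/- → run G
t=22: L0/L1/L2 = -/GH/- → run G
t=23: L0/L1/L2 = -/GH/- → run G
t=24: L0/L1/L2 = -/GH/- → run G
t=25: L0/L1/L2 = -/GH/- → run G
t=26: L0/L1/L2 = -/H/- → run H
t=27: L0/L1/L2 = -/H/- → run H
t=28: L0/L1/L2 = -/H/- → run H
t=29: (idle)
t=30: (idle)
t=31: (idle)
t=32: (idle)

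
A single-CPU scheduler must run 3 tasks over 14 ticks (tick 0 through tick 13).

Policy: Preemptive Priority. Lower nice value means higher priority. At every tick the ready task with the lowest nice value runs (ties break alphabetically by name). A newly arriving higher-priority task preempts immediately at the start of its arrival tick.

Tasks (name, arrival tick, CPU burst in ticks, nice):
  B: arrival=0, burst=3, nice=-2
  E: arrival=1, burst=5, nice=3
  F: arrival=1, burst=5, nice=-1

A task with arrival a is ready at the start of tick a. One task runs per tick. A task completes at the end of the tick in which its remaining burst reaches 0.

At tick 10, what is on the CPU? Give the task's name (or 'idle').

running at tick 10 = E

t=0: ready={B} → run B
t=1: ready={B,E,F} → run B
t=2: ready={B,E,F} → run B
t=3: ready={E,F} → run F
t=4: ready={E,F} → run F
t=5: ready={E,F} → run F
t=6: ready={E,F} → run F
t=7: ready={E,F} → run F
t=8: ready={E} → run E
t=9: ready={E} → run E
t=10: ready={E} → run E
t=11: ready={E} → run E
t=12: ready={E} → run E
t=13: (idle)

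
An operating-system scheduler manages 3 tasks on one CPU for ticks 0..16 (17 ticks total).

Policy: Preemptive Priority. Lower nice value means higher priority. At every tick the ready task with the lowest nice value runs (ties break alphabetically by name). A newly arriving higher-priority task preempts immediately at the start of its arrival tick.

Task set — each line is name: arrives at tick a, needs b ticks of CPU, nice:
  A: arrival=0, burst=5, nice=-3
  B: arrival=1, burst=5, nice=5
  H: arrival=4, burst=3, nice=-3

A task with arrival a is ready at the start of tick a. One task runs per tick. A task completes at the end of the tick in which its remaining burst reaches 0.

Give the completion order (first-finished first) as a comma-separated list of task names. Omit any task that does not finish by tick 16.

completion order = A, H, B

t=0: ready={A} → run A
t=1: ready={A,B} → run A
t=2: ready={A,B} → run A
t=3: ready={A,B} → run A
t=4: ready={A,B,H} → run A
t=5: ready={B,H} → run H
t=6: ready={B,H} → run H
t=7: ready={B,H} → run H
t=8: ready={B} → run B
t=9: ready={B} → run B
t=10: ready={B} → run B
t=11: ready={B} → run B
t=12: ready={B} → run B
t=13: (idle)
t=14: (idle)
t=15: (idle)
t=16: (idle)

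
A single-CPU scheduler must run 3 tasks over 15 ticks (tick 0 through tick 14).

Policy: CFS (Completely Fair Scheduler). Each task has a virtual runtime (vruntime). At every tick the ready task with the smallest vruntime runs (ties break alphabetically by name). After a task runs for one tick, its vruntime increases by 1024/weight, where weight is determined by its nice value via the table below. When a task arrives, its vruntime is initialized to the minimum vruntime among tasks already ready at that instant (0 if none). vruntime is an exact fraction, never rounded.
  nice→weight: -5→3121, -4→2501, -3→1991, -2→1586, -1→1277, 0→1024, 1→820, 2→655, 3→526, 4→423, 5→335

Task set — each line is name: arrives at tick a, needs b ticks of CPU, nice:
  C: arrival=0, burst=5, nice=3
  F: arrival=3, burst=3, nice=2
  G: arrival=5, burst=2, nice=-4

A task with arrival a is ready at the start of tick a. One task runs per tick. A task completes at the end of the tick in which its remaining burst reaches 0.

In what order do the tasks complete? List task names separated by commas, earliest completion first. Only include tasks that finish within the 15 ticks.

t=0: vr[C=0] → run C
t=1: vr[C=512/263] → run C
t=2: vr[C=1024/263] → run C
t=3: vr[C=1536/263 F=1536/263] → run C
t=4: vr[C=2048/263 F=1536/263] → run F
t=5: vr[C=2048/263 F=1275392/172265 G=1275392/172265] → run F
t=6: vr[C=2048/263 F=1544704/172265 G=1275392/172265] → run G
t=7: vr[C=2048/263 F=1544704/172265 G=3366154752/430834765] → run C
t=8: vr[F=1544704/172265 G=3366154752/430834765] → run G
t=9: vr[F=1544704/172265] → run F
t=10: (idle)
t=11: (idle)
t=12: (idle)
t=13: (idle)
t=14: (idle)

completion order = C, G, F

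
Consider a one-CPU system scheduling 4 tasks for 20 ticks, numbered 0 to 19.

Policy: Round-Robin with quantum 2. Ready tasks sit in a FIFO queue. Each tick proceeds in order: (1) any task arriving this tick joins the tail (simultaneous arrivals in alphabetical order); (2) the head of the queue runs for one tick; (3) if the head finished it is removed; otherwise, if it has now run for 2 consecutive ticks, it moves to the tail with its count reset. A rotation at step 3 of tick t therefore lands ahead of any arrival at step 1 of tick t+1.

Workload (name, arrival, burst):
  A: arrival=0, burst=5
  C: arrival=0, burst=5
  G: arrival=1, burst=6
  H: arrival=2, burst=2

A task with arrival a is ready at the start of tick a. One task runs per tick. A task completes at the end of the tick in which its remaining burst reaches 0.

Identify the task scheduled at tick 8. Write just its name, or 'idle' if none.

t=0: queue=[A,C] q_used=0 → run A
t=1: queue=[A,C,G] q_used=1 → run A
t=2: queue=[C,G,A,H] q_used=0 → run C
t=3: queue=[C,G,A,H] q_used=1 → run C
t=4: queue=[G,A,H,C] q_used=0 → run G
t=5: queue=[G,A,H,C] q_used=1 → run G
t=6: queue=[A,H,C,G] q_used=0 → run A
t=7: queue=[A,H,C,G] q_used=1 → run A
t=8: queue=[H,C,G,A] q_used=0 → run H
t=9: queue=[H,C,G,A] q_used=1 → run H
t=10: queue=[C,G,A] q_used=0 → run C
t=11: queue=[C,G,A] q_used=1 → run C
t=12: queue=[G,A,C] q_used=0 → run G
t=13: queue=[G,A,C] q_used=1 → run G
t=14: queue=[A,C,G] q_used=0 → run A
t=15: queue=[C,G] q_used=0 → run C
t=16: queue=[G] q_used=0 → run G
t=17: queue=[G] q_used=1 → run G
t=18: (idle)
t=19: (idle)

running at tick 8 = H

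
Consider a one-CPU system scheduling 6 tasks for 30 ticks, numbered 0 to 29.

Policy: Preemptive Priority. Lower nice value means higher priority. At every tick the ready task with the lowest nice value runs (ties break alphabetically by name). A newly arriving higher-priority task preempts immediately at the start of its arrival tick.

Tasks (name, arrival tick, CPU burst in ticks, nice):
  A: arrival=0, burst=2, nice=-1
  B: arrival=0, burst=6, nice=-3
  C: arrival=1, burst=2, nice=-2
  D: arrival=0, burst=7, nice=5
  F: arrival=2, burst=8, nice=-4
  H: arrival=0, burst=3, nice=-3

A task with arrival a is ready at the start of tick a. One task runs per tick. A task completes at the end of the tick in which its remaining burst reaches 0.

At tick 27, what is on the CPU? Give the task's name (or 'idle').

t=0: ready={A,B,D,H} → run B
t=1: ready={A,B,C,D,H} → run B
t=2: ready={A,B,C,D,F,H} → run F
t=3: ready={A,B,C,D,F,H} → run F
t=4: ready={A,B,C,D,F,H} → run F
t=5: ready={A,B,C,D,F,H} → run F
t=6: ready={A,B,C,D,F,H} → run F
t=7: ready={A,B,C,D,F,H} → run F
t=8: ready={A,B,C,D,F,H} → run F
t=9: ready={A,B,C,D,F,H} → run F
t=10: ready={A,B,C,D,H} → run B
t=11: ready={A,B,C,D,H} → run B
t=12: ready={A,B,C,D,H} → run B
t=13: ready={A,B,C,D,H} → run B
t=14: ready={A,C,D,H} → run H
t=15: ready={A,C,D,H} → run H
t=16: ready={A,C,D,H} → run H
t=17: ready={A,C,D} → run C
t=18: ready={A,C,D} → run C
t=19: ready={A,D} → run A
t=20: ready={A,D} → run A
t=21: ready={D} → run D
t=22: ready={D} → run D
t=23: ready={D} → run D
t=24: ready={D} → run D
t=25: ready={D} → run D
t=26: ready={D} → run D
t=27: ready={D} → run D
t=28: (idle)
t=29: (idle)

running at tick 27 = D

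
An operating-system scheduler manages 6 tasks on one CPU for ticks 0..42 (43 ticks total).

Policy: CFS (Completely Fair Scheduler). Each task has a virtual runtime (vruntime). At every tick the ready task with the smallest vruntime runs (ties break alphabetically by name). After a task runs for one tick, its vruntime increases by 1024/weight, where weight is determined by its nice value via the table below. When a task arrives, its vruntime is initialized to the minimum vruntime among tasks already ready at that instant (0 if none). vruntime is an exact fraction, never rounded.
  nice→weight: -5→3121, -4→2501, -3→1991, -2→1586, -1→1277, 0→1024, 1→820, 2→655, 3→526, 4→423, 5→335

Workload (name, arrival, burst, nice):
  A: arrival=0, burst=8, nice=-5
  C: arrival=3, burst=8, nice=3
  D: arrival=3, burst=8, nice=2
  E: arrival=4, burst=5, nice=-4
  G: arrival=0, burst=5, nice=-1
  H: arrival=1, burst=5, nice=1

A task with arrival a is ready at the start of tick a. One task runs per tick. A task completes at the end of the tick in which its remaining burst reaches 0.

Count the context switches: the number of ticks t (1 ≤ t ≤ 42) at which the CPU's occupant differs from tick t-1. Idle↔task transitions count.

context switches = 37

t=0: vr[A=0 G=0] → run A
t=1: vr[A=1024/3121 G=0 H=0] → run G
t=2: vr[A=1024/3121 G=1024/1277 H=0] → run H
t=3: vr[A=1024/3121 C=1024/3121 D=1024/3121 G=1024/1277 H=256/205] → run A
t=4: vr[A=2048/3121 C=1024/3121 D=1024/3121 E=1024/3121 G=1024/1277 H=256/205] → run C
t=5: vr[A=2048/3121 C=1867264/820823 D=1024/3121 E=1024/3121 G=1024/1277 H=256/205] → run D
t=6: vr[A=2048/3121 C=1867264/820823 D=3866624/2044255 E=1024/3121 G=1024/1277 H=256/205] → run E
t=7: vr[A=2048/3121 C=1867264/820823 D=3866624/2044255 E=5756928/7805621 G=1024/1277 H=256/205] → run A
t=8: vr[A=3072/3121 C=1867264/820823 D=3866624/2044255 E=5756928/7805621 G=1024/1277 H=256/205] → run E
t=9: vr[A=3072/3121 C=1867264/820823 D=3866624/2044255 E=8952832/7805621 G=1024/1277 H=256/205] → run G
t=10: vr[A=3072/3121 C=1867264/820823 D=3866624/2044255 E=8952832/7805621 G=2048/1277 H=256/205] → run A
t=11: vr[A=4096/3121 C=1867264/820823 D=3866624/2044255 E=8952832/7805621 G=2048/1277 H=256/205] → run E
t=12: vr[A=4096/3121 C=1867264/820823 D=3866624/2044255 E=12148736/7805621 G=2048/1277 H=256/205] → run H
t=13: vr[A=4096/3121 C=1867264/820823 D=3866624/2044255 E=12148736/7805621 G=2048/1277 H=512/205] → run A
t=14: vr[A=5120/3121 C=1867264/820823 D=3866624/2044255 E=12148736/7805621 G=2048/1277 H=512/205] → run E
t=15: vr[A=5120/3121 C=1867264/820823 D=3866624/2044255 E=15344640/7805621 G=2048/1277 H=512/205] → run G
t=16: vr[A=5120/3121 C=1867264/820823 D=3866624/2044255 E=15344640/7805621 G=3072/1277 H=512/205] → run A
t=17: vr[A=6144/3121 C=1867264/820823 D=3866624/2044255 E=15344640/7805621 G=3072/1277 H=512/205] → run D
t=18: vr[A=6144/3121 C=1867264/820823 D=7062528/2044255 E=15344640/7805621 G=3072/1277 H=512/205] → run E
t=19: vr[A=6144/3121 C=1867264/820823 D=7062528/2044255 G=3072/1277 H=512/205] → run A
t=20: vr[A=7168/3121 C=1867264/820823 D=7062528/2044255 G=3072/1277 H=512/205] → run C
t=21: vr[A=7168/3121 C=3465216/820823 D=7062528/2044255 G=3072/1277 H=512/205] → run A
t=22: vr[C=3465216/820823 D=7062528/2044255 G=3072/1277 H=512/205] → run G
t=23: vr[C=3465216/820823 D=7062528/2044255 G=4096/1277 H=512/205] → run H
t=24: vr[C=3465216/820823 D=7062528/2044255 G=4096/1277 H=768/205] → run G
t=25: vr[C=3465216/820823 D=7062528/2044255 H=768/205] → run D
t=26: vr[C=3465216/820823 D=10258432/2044255 H=768/205] → run H
t=27: vr[C=3465216/820823 D=10258432/2044255 H=1024/205] → run C
t=28: vr[C=5063168/820823 D=10258432/2044255 H=1024/205] → run H
t=29: vr[C=5063168/820823 D=10258432/2044255] → run D
t=30: vr[C=5063168/820823 D=13454336/2044255] → run C
t=31: vr[C=6661120/820823 D=13454336/2044255] → run D
t=32: vr[C=6661120/820823 D=3330048/408851] → run C
t=33: vr[C=8259072/820823 D=3330048/408851] → run D
t=34: vr[C=8259072/820823 D=19846144/2044255] → run D
t=35: vr[C=8259072/820823 D=23042048/2044255] → run C
t=36: vr[C=9857024/820823 D=23042048/2044255] → run D
t=37: vr[C=9857024/820823] → run C
t=38: vr[C=11454976/820823] → run C
t=39: (idle)
t=40: (idle)
t=41: (idle)
t=42: (idle)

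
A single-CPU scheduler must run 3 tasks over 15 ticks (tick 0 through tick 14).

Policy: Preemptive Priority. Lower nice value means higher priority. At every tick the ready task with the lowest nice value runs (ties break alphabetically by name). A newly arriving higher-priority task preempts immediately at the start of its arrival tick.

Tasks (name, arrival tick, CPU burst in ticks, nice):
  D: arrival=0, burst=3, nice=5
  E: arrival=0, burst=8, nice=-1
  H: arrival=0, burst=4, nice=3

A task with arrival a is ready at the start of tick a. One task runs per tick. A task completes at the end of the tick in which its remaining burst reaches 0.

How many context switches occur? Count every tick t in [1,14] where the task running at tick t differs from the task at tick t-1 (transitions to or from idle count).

context switches = 2

t=0: ready={D,E,H} → run E
t=1: ready={D,E,H} → run E
t=2: ready={D,E,H} → run E
t=3: ready={D,E,H} → run E
t=4: ready={D,E,H} → run E
t=5: ready={D,E,H} → run E
t=6: ready={D,E,H} → run E
t=7: ready={D,E,H} → run E
t=8: ready={D,H} → run H
t=9: ready={D,H} → run H
t=10: ready={D,H} → run H
t=11: ready={D,H} → run H
t=12: ready={D} → run D
t=13: ready={D} → run D
t=14: ready={D} → run D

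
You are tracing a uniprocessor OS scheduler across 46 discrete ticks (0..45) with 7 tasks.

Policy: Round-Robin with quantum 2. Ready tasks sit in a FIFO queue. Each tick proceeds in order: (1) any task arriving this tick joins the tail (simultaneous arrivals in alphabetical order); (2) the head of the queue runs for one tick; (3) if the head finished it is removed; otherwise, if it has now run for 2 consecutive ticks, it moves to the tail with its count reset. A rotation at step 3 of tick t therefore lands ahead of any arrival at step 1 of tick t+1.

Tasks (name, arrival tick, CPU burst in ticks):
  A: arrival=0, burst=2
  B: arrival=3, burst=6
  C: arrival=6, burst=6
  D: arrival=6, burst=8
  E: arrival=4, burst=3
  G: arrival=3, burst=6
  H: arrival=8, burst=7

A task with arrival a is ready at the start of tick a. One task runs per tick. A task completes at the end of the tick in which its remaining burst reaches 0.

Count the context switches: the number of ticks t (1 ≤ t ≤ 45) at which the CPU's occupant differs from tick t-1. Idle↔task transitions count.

t=0: queue=[A] q_used=0 → run A
t=1: queue=[A] q_used=1 → run A
t=2: (idle)
t=3: queue=[B,G] q_used=0 → run B
t=4: queue=[B,G,E] q_used=1 → run B
t=5: queue=[G,E,B] q_used=0 → run G
t=6: queue=[G,E,B,C,D] q_used=1 → run G
t=7: queue=[E,B,C,D,G] q_used=0 → run E
t=8: queue=[E,B,C,D,G,H] q_used=1 → run E
t=9: queue=[B,C,D,G,H,E] q_used=0 → run B
t=10: queue=[B,C,D,G,H,E] q_used=1 → run B
t=11: queue=[C,D,G,H,E,B] q_used=0 → run C
t=12: queue=[C,D,G,H,E,B] q_used=1 → run C
t=13: queue=[D,G,H,E,B,C] q_used=0 → run D
t=14: queue=[D,G,H,E,B,C] q_used=1 → run D
t=15: queue=[G,H,E,B,C,D] q_used=0 → run G
t=16: queue=[G,H,E,B,C,D] q_used=1 → run G
t=17: queue=[H,E,B,C,D,G] q_used=0 → run H
t=18: queue=[H,E,B,C,D,G] q_used=1 → run H
t=19: queue=[E,B,C,D,G,H] q_used=0 → run E
t=20: queue=[B,C,D,G,H] q_used=0 → run B
t=21: queue=[B,C,D,G,H] q_used=1 → run B
t=22: queue=[C,D,G,H] q_used=0 → run C
t=23: queue=[C,D,G,H] q_used=1 → run C
t=24: queue=[D,G,H,C] q_used=0 → run D
t=25: queue=[D,G,H,C] q_used=1 → run D
t=26: queue=[G,H,C,D] q_used=0 → run G
t=27: queue=[G,H,C,D] q_used=1 → run G
t=28: queue=[H,C,D] q_used=0 → run H
t=29: queue=[H,C,D] q_used=1 → run H
t=30: queue=[C,D,H] q_used=0 → run C
t=31: queue=[C,D,H] q_used=1 → run C
t=32: queue=[D,H] q_used=0 → run D
t=33: queue=[D,H] q_used=1 → run D
t=34: queue=[H,D] q_used=0 → run H
t=35: queue=[H,D] q_used=1 → run H
t=36: queue=[D,H] q_used=0 → run D
t=37: queue=[D,H] q_used=1 → run D
t=38: queue=[H] q_used=0 → run H
t=39: (idle)
t=40: (idle)
t=41: (idle)
t=42: (idle)
t=43: (idle)
t=44: (idle)
t=45: (idle)

context switches = 21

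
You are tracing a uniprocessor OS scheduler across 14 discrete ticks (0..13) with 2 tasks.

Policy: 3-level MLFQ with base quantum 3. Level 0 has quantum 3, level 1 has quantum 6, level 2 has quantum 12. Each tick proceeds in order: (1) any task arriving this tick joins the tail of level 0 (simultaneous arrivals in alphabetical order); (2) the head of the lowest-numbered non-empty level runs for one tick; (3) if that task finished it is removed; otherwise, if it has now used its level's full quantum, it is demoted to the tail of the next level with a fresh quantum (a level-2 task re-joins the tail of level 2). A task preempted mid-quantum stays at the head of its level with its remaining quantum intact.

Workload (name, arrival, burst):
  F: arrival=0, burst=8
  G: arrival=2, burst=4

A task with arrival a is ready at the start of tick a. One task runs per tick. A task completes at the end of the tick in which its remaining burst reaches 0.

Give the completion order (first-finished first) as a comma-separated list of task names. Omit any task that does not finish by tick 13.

completion order = F, G

t=0: L0/L1/L2 = F/-/- → run F
t=1: L0/L1/L2 = F/-/- → run F
t=2: L0/L1/L2 = FG/-/- → run F
t=3: L0/L1/L2 = G/F/- → run G
t=4: L0/L1/L2 = G/F/- → run G
t=5: L0/L1/L2 = G/F/- → run G
t=6: L0/L1/L2 = -/FG/- → run F
t=7: L0/L1/L2 = -/FG/- → run F
t=8: L0/L1/L2 = -/FG/- → run F
t=9: L0/L1/L2 = -/FG/- → run F
t=10: L0/L1/L2 = -/FG/- → run F
t=11: L0/L1/L2 = -/G/- → run G
t=12: (idle)
t=13: (idle)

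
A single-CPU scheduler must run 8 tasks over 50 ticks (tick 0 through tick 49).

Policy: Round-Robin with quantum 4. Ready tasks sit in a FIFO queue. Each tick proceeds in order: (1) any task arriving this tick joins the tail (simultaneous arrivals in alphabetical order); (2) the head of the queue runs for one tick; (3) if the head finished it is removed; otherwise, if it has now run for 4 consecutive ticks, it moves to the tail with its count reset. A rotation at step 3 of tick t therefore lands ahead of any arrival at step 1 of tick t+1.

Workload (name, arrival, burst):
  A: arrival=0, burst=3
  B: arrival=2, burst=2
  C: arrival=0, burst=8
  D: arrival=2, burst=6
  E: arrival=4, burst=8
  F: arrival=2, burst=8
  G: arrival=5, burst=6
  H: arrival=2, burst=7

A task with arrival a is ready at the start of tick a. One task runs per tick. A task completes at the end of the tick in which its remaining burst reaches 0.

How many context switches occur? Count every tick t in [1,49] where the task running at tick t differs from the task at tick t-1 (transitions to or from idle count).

context switches = 14

t=0: queue=[A,C] q_used=0 → run A
t=1: queue=[A,C] q_used=1 → run A
t=2: queue=[A,C,B,D,F,H] q_used=2 → run A
t=3: queue=[C,B,D,F,H] q_used=0 → run C
t=4: queue=[C,B,D,F,H,E] q_used=1 → run C
t=5: queue=[C,B,D,F,H,E,G] q_used=2 → run C
t=6: queue=[C,B,D,F,H,E,G] q_used=3 → run C
t=7: queue=[B,D,F,H,E,G,C] q_used=0 → run B
t=8: queue=[B,D,F,H,E,G,C] q_used=1 → run B
t=9: queue=[D,F,H,E,G,C] q_used=0 → run D
t=10: queue=[D,F,H,E,G,C] q_used=1 → run D
t=11: queue=[D,F,H,E,G,C] q_used=2 → run D
t=12: queue=[D,F,H,E,G,C] q_used=3 → run D
t=13: queue=[F,H,E,G,C,D] q_used=0 → run F
t=14: queue=[F,H,E,G,C,D] q_used=1 → run F
t=15: queue=[F,H,E,G,C,D] q_used=2 → run F
t=16: queue=[F,H,E,G,C,D] q_used=3 → run F
t=17: queue=[H,E,G,C,D,F] q_used=0 → run H
t=18: queue=[H,E,G,C,D,F] q_used=1 → run H
t=19: queue=[H,E,G,C,D,F] q_used=2 → run H
t=20: queue=[H,E,G,C,D,F] q_used=3 → run H
t=21: queue=[E,G,C,D,F,H] q_used=0 → run E
t=22: queue=[E,G,C,D,F,H] q_used=1 → run E
t=23: queue=[E,G,C,D,F,H] q_used=2 → run E
t=24: queue=[E,G,C,D,F,H] q_used=3 → run E
t=25: queue=[G,C,D,F,H,E] q_used=0 → run G
t=26: queue=[G,C,D,F,H,E] q_used=1 → run G
t=27: queue=[G,C,D,F,H,E] q_used=2 → run G
t=28: queue=[G,C,D,F,H,E] q_used=3 → run G
t=29: queue=[C,D,F,H,E,G] q_used=0 → run C
t=30: queue=[C,D,F,H,E,G] q_used=1 → run C
t=31: queue=[C,D,F,H,E,G] q_used=2 → run C
t=32: queue=[C,D,F,H,E,G] q_used=3 → run C
t=33: queue=[D,F,H,E,G] q_used=0 → run D
t=34: queue=[D,F,H,E,G] q_used=1 → run D
t=35: queue=[F,H,E,G] q_used=0 → run F
t=36: queue=[F,H,E,G] q_used=1 → run F
t=37: queue=[F,H,E,G] q_used=2 → run F
t=38: queue=[F,H,E,G] q_used=3 → run F
t=39: queue=[H,E,G] q_used=0 → run H
t=40: queue=[H,E,G] q_used=1 → run H
t=41: queue=[H,E,G] q_used=2 → run H
t=42: queue=[E,G] q_used=0 → run E
t=43: queue=[E,G] q_used=1 → run E
t=44: queue=[E,G] q_used=2 → run E
t=45: queue=[E,G] q_used=3 → run E
t=46: queue=[G] q_used=0 → run G
t=47: queue=[G] q_used=1 → run G
t=48: (idle)
t=49: (idle)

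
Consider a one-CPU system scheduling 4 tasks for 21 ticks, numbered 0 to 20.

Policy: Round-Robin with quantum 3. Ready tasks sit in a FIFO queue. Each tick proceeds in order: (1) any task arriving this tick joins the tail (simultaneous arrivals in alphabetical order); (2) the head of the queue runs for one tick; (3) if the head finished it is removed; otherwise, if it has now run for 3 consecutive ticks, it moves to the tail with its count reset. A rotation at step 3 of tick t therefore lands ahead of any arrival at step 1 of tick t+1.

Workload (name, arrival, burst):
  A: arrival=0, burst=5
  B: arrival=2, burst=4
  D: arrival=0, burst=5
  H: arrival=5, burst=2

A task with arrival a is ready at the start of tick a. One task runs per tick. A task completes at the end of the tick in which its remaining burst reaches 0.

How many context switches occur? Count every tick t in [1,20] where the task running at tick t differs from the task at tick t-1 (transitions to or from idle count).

context switches = 7

t=0: queue=[A,D] q_used=0 → run A
t=1: queue=[A,D] q_used=1 → run A
t=2: queue=[A,D,B] q_used=2 → run A
t=3: queue=[D,B,A] q_used=0 → run D
t=4: queue=[D,B,A] q_used=1 → run D
t=5: queue=[D,B,A,H] q_used=2 → run D
t=6: queue=[B,A,H,D] q_used=0 → run B
t=7: queue=[B,A,H,D] q_used=1 → run B
t=8: queue=[B,A,H,D] q_used=2 → run B
t=9: queue=[A,H,D,B] q_used=0 → run A
t=10: queue=[A,H,D,B] q_used=1 → run A
t=11: queue=[H,D,B] q_used=0 → run H
t=12: queue=[H,D,B] q_used=1 → run H
t=13: queue=[D,B] q_used=0 → run D
t=14: queue=[D,B] q_used=1 → run D
t=15: queue=[B] q_used=0 → run B
t=16: (idle)
t=17: (idle)
t=18: (idle)
t=19: (idle)
t=20: (idle)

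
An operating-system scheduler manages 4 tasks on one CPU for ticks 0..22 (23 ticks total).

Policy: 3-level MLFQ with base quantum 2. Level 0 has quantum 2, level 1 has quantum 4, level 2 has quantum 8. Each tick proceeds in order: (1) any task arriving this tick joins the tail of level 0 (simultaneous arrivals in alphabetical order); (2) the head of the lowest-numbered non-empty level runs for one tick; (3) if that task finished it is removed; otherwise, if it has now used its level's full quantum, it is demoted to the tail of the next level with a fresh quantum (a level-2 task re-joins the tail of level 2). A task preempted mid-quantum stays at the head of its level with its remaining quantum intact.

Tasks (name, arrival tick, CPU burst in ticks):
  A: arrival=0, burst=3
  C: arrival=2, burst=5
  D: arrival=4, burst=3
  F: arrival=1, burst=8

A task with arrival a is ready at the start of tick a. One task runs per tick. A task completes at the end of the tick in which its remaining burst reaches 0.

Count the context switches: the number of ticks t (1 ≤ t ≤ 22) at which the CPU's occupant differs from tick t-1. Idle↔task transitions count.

context switches = 9

t=0: L0/L1/L2 = A/-/- → run A
t=1: L0/L1/L2 = AF/-/- → run A
t=2: L0/L1/L2 = FC/A/- → run F
t=3: L0/L1/L2 = FC/A/- → run F
t=4: L0/L1/L2 = CD/AF/- → run C
t=5: L0/L1/L2 = CD/AF/- → run C
t=6: L0/L1/L2 = D/AFC/- → run D
t=7: L0/L1/L2 = D/AFC/- → run D
t=8: L0/L1/L2 = -/AFCD/- → run A
t=9: L0/L1/L2 = -/FCD/- → run F
t=10: L0/L1/L2 = -/FCD/- → run F
t=11: L0/L1/L2 = -/FCD/- → run F
t=12: L0/L1/L2 = -/FCD/- → run F
t=13: L0/L1/L2 = -/CD/F → run C
t=14: L0/L1/L2 = -/CD/F → run C
t=15: L0/L1/L2 = -/CD/F → run C
t=16: L0/L1/L2 = -/D/F → run D
t=17: L0/L1/L2 = -/-/F → run F
t=18: L0/L1/L2 = -/-/F → run F
t=19: (idle)
t=20: (idle)
t=21: (idle)
t=22: (idle)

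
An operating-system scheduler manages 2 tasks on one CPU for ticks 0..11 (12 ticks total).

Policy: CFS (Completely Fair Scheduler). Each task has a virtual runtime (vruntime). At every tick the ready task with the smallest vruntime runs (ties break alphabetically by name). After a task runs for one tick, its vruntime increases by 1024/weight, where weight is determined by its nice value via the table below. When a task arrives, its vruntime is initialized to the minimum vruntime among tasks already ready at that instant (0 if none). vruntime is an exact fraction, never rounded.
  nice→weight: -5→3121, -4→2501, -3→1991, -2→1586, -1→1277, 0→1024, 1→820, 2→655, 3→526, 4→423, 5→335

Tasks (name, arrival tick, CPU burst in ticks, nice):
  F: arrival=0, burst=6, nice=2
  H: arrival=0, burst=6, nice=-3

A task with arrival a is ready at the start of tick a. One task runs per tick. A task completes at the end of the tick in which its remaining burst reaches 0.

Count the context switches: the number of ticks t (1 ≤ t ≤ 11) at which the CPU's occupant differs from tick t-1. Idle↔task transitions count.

t=0: vr[F=0 H=0] → run F
t=1: vr[F=1024/655 H=0] → run H
t=2: vr[F=1024/655 H=1024/1991] → run H
t=3: vr[F=1024/655 H=2048/1991] → run H
t=4: vr[F=1024/655 H=3072/1991] → run H
t=5: vr[F=1024/655 H=4096/1991] → run F
t=6: vr[F=2048/655 H=4096/1991] → run H
t=7: vr[F=2048/655 H=5120/1991] → run H
t=8: vr[F=2048/655] → run F
t=9: vr[F=3072/655] → run F
t=10: vr[F=4096/655] → run F
t=11: vr[F=1024/131] → run F

context switches = 4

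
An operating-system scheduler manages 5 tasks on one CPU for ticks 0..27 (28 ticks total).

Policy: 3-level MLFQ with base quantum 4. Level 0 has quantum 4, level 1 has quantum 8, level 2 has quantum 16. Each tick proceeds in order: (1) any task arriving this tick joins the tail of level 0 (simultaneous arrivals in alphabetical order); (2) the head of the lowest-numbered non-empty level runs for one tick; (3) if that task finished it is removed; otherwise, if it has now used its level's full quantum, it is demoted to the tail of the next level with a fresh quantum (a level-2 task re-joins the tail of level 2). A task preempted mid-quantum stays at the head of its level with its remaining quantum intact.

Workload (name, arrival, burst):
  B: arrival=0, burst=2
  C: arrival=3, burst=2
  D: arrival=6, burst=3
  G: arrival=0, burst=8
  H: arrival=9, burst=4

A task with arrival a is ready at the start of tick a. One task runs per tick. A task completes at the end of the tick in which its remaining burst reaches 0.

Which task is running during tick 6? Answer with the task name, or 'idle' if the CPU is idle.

running at tick 6 = C

t=0: L0/L1/L2 = BG/-/- → run B
t=1: L0/L1/L2 = BG/-/- → run B
t=2: L0/L1/L2 = G/-/- → run G
t=3: L0/L1/L2 = GC/-/- → run G
t=4: L0/L1/L2 = GC/-/- → run G
t=5: L0/L1/L2 = GC/-/- → run G
t=6: L0/L1/L2 = CD/G/- → run C
t=7: L0/L1/L2 = CD/G/- → run C
t=8: L0/L1/L2 = D/G/- → run D
t=9: L0/L1/L2 = DH/G/- → run D
t=10: L0/L1/L2 = DH/G/- → run D
t=11: L0/L1/L2 = H/G/- → run H
t=12: L0/L1/L2 = H/G/- → run H
t=13: L0/L1/L2 = H/G/- → run H
t=14: L0/L1/L2 = H/G/- → run H
t=15: L0/L1/L2 = -/G/- → run G
t=16: L0/L1/L2 = -/G/- → run G
t=17: L0/L1/L2 = -/G/- → run G
t=18: L0/L1/L2 = -/G/- → run G
t=19: (idle)
t=20: (idle)
t=21: (idle)
t=22: (idle)
t=23: (idle)
t=24: (idle)
t=25: (idle)
t=26: (idle)
t=27: (idle)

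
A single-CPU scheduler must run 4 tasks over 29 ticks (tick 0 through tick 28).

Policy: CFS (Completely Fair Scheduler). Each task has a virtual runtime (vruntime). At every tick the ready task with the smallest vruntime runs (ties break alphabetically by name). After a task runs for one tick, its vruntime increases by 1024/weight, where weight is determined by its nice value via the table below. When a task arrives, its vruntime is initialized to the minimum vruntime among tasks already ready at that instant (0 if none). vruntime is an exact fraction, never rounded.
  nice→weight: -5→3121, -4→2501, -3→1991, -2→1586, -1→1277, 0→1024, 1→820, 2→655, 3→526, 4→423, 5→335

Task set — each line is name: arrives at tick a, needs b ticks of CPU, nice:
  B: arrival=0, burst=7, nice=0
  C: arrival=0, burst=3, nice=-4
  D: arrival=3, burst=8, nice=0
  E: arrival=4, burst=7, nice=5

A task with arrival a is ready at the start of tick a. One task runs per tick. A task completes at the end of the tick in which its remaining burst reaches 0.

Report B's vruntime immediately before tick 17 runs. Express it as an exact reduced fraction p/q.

t=0: vr[B=0 C=0] → run B
t=1: vr[B=1 C=0] → run C
t=2: vr[B=1 C=1024/2501] → run C
t=3: vr[B=1 C=2048/2501 D=2048/2501] → run C
t=4: vr[B=1 D=2048/2501 E=2048/2501] → run D
t=5: vr[B=1 D=4549/2501 E=2048/2501] → run E
t=6: vr[B=1 D=4549/2501 E=3247104/837835] → run B
t=7: vr[B=2 D=4549/2501 E=3247104/837835] → run D
t=8: vr[B=2 D=7050/2501 E=3247104/837835] → run B
t=9: vr[B=3 D=7050/2501 E=3247104/837835] → run D
t=10: vr[B=3 D=9551/2501 E=3247104/837835] → run B
t=11: vr[B=4 D=9551/2501 E=3247104/837835] → run D
t=12: vr[B=4 D=12052/2501 E=3247104/837835] → run E
t=13: vr[B=4 D=12052/2501 E=5808128/837835] → run B
t=14: vr[B=5 D=12052/2501 E=5808128/837835] → run D
t=15: vr[B=5 D=14553/2501 E=5808128/837835] → run B
t=16: vr[B=6 D=14553/2501 E=5808128/837835] → run D
t=17: vr[B=6 D=17054/2501 E=5808128/837835] → run B
t=18: vr[D=17054/2501 E=5808128/837835] → run D
t=19: vr[D=19555/2501 E=5808128/837835] → run E
t=20: vr[D=19555/2501 E=8369152/837835] → run D
t=21: vr[E=8369152/837835] → run E
t=22: vr[E=10930176/837835] → run E
t=23: vr[E=2698240/167567] → run E
t=24: vr[E=16052224/837835] → run E
t=25: (idle)
t=26: (idle)
t=27: (idle)
t=28: (idle)

vruntime(B, start of tick 17) = 6/1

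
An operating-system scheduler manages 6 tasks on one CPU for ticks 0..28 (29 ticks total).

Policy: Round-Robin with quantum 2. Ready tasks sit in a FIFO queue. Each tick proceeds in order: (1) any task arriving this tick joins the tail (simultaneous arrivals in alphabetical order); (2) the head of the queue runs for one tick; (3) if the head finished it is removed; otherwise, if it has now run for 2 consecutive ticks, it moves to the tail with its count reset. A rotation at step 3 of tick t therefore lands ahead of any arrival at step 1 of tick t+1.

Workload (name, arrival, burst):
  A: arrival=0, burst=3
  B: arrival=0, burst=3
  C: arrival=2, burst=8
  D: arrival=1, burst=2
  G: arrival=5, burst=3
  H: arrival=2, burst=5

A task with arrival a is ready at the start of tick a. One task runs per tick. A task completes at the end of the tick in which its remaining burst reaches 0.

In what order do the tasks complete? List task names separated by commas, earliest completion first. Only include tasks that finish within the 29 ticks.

t=0: queue=[A,B] q_used=0 → run A
t=1: queue=[A,B,D] q_used=1 → run A
t=2: queue=[B,D,A,C,H] q_used=0 → run B
t=3: queue=[B,D,A,C,H] q_used=1 → run B
t=4: queue=[D,A,C,H,B] q_used=0 → run D
t=5: queue=[D,A,C,H,B,G] q_used=1 → run D
t=6: queue=[A,C,H,B,G] q_used=0 → run A
t=7: queue=[C,H,B,G] q_used=0 → run C
t=8: queue=[C,H,B,G] q_used=1 → run C
t=9: queue=[H,B,G,C] q_used=0 → run H
t=10: queue=[H,B,G,C] q_used=1 → run H
t=11: queue=[B,G,C,H] q_used=0 → run B
t=12: queue=[G,C,H] q_used=0 → run G
t=13: queue=[G,C,H] q_used=1 → run G
t=14: queue=[C,H,G] q_used=0 → run C
t=15: queue=[C,H,G] q_used=1 → run C
t=16: queue=[H,G,C] q_used=0 → run H
t=17: queue=[H,G,C] q_used=1 → run H
t=18: queue=[G,C,H] q_used=0 → run G
t=19: queue=[C,H] q_used=0 → run C
t=20: queue=[C,H] q_used=1 → run C
t=21: queue=[H,C] q_used=0 → run H
t=22: queue=[C] q_used=0 → run C
t=23: queue=[C] q_used=1 → run C
t=24: (idle)
t=25: (idle)
t=26: (idle)
t=27: (idle)
t=28: (idle)

completion order = D, A, B, G, H, C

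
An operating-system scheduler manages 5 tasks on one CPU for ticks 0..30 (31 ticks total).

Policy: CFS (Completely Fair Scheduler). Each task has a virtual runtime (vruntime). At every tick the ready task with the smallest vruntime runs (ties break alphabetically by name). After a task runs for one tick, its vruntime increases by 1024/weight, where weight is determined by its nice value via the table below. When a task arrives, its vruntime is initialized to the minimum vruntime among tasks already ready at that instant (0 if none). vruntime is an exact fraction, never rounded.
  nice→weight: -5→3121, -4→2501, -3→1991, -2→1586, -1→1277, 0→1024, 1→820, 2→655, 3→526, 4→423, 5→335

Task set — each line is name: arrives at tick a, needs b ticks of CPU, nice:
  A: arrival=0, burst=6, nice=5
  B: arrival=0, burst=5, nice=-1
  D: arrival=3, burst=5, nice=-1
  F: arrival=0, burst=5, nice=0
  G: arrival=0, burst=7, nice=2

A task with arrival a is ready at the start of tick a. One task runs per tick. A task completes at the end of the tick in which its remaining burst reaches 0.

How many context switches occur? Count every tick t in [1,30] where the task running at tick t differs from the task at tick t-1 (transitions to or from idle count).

context switches = 26

t=0: vr[A=0 B=0 F=0 G=0] → run A
t=1: vr[A=1024/335 B=0 F=0 G=0] → run B
t=2: vr[A=1024/335 B=1024/1277 F=0 G=0] → run F
t=3: vr[A=1024/335 B=1024/1277 D=0 F=1 G=0] → run D
t=4: vr[A=1024/335 B=1024/1277 D=1024/1277 F=1 G=0] → run G
t=5: vr[A=1024/335 B=1024/1277 D=1024/1277 F=1 G=1024/655] → run B
t=6: vr[A=1024/335 B=2048/1277 D=1024/1277 F=1 G=1024/655] → run D
t=7: vr[A=1024/335 B=2048/1277 D=2048/1277 F=1 G=1024/655] → run F
t=8: vr[A=1024/335 B=2048/1277 D=2048/1277 F=2 G=1024/655] → run G
t=9: vr[A=1024/335 B=2048/1277 D=2048/1277 F=2 G=2048/655] → run B
t=10: vr[A=1024/335 B=3072/1277 D=2048/1277 F=2 G=2048/655] → run D
t=11: vr[A=1024/335 B=3072/1277 D=3072/1277 F=2 G=2048/655] → run F
t=12: vr[A=1024/335 B=3072/1277 D=3072/1277 F=3 G=2048/655] → run B
t=13: vr[A=1024/335 B=4096/1277 D=3072/1277 F=3 G=2048/655] → run D
t=14: vr[A=1024/335 B=4096/1277 D=4096/1277 F=3 G=2048/655] → run F
t=15: vr[A=1024/335 B=4096/1277 D=4096/1277 F=4 G=2048/655] → run A
t=16: vr[A=2048/335 B=4096/1277 D=4096/1277 F=4 G=2048/655] → run G
t=17: vr[A=2048/335 B=4096/1277 D=4096/1277 F=4 G=3072/655] → run B
t=18: vr[A=2048/335 D=4096/1277 F=4 G=3072/655] → run D
t=19: vr[A=2048/335 F=4 G=3072/655] → run F
t=20: vr[A=2048/335 G=3072/655] → run G
t=21: vr[A=2048/335 G=4096/655] → run A
t=22: vr[A=3072/335 G=4096/655] → run G
t=23: vr[A=3072/335 G=1024/131] → run G
t=24: vr[A=3072/335 G=6144/655] → run A
t=25: vr[A=4096/335 G=6144/655] → run G
t=26: vr[A=4096/335] → run A
t=27: vr[A=1024/67] → run A
t=28: (idle)
t=29: (idle)
t=30: (idle)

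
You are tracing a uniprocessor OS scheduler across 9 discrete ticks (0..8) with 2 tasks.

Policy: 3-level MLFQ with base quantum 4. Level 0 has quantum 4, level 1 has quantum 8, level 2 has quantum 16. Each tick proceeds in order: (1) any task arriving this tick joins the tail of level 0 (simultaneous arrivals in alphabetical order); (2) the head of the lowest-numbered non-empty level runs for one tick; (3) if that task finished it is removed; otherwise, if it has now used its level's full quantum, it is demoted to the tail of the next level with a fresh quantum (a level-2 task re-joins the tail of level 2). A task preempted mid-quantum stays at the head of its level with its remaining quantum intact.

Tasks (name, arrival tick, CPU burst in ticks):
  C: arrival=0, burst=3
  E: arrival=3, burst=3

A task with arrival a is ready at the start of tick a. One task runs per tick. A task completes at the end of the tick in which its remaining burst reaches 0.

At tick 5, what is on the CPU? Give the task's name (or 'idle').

running at tick 5 = E

t=0: L0/L1/L2 = C/-/- → run C
t=1: L0/L1/L2 = C/-/- → run C
t=2: L0/L1/L2 = C/-/- → run C
t=3: L0/L1/L2 = E/-/- → run E
t=4: L0/L1/L2 = E/-/- → run E
t=5: L0/L1/L2 = E/-/- → run E
t=6: (idle)
t=7: (idle)
t=8: (idle)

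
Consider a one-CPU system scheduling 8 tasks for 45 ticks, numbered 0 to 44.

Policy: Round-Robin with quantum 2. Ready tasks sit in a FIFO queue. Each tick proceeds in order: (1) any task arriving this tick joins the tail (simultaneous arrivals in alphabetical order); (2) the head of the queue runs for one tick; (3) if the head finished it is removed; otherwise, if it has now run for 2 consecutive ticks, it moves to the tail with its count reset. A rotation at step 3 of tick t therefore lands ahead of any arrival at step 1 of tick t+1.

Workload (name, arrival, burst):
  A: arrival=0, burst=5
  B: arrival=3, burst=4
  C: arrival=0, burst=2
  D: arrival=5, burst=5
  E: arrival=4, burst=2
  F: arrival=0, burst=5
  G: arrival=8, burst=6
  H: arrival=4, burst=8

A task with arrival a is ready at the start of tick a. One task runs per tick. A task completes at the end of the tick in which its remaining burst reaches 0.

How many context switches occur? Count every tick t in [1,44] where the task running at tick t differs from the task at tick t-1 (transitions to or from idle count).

context switches = 20

t=0: queue=[A,C,F] q_used=0 → run A
t=1: queue=[A,C,F] q_used=1 → run A
t=2: queue=[C,F,A] q_used=0 → run C
t=3: queue=[C,F,A,B] q_used=1 → run C
t=4: queue=[F,A,B,E,H] q_used=0 → run F
t=5: queue=[F,A,B,E,H,D] q_used=1 → run F
t=6: queue=[A,B,E,H,D,F] q_used=0 → run A
t=7: queue=[A,B,E,H,D,F] q_used=1 → run A
t=8: queue=[B,E,H,D,F,A,G] q_used=0 → run B
t=9: queue=[B,E,H,D,F,A,G] q_used=1 → run B
t=10: queue=[E,H,D,F,A,G,B] q_used=0 → run E
t=11: queue=[E,H,D,F,A,G,B] q_used=1 → run E
t=12: queue=[H,D,F,A,G,B] q_used=0 → run H
t=13: queue=[H,D,F,A,G,B] q_used=1 → run H
t=14: queue=[D,F,A,G,B,H] q_used=0 → run D
t=15: queue=[D,F,A,G,B,H] q_used=1 → run D
t=16: queue=[F,A,G,B,H,D] q_used=0 → run F
t=17: queue=[F,A,G,B,H,D] q_used=1 → run F
t=18: queue=[A,G,B,H,D,F] q_used=0 → run A
t=19: queue=[G,B,H,D,F] q_used=0 → run G
t=20: queue=[G,B,H,D,F] q_used=1 → run G
t=21: queue=[B,H,D,F,G] q_used=0 → run B
t=22: queue=[B,H,D,F,G] q_used=1 → run B
t=23: queue=[H,D,F,G] q_used=0 → run H
t=24: queue=[H,D,F,G] q_used=1 → run H
t=25: queue=[D,F,G,H] q_used=0 → run D
t=26: queue=[D,F,G,H] q_used=1 → run D
t=27: queue=[F,G,H,D] q_used=0 → run F
t=28: queue=[G,H,D] q_used=0 → run G
t=29: queue=[G,H,D] q_used=1 → run G
t=30: queue=[H,D,G] q_used=0 → run H
t=31: queue=[H,D,G] q_used=1 → run H
t=32: queue=[D,G,H] q_used=0 → run D
t=33: queue=[G,H] q_used=0 → run G
t=34: queue=[G,H] q_used=1 → run G
t=35: queue=[H] q_used=0 → run H
t=36: queue=[H] q_used=1 → run H
t=37: (idle)
t=38: (idle)
t=39: (idle)
t=40: (idle)
t=41: (idle)
t=42: (idle)
t=43: (idle)
t=44: (idle)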